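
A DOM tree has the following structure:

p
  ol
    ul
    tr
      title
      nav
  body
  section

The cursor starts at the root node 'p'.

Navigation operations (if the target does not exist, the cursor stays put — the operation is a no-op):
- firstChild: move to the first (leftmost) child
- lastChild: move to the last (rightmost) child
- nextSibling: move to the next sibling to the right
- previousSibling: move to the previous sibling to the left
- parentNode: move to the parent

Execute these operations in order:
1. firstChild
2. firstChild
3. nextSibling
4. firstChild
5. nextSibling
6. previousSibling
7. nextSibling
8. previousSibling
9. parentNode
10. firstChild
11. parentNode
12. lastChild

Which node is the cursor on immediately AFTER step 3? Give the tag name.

Answer: tr

Derivation:
After 1 (firstChild): ol
After 2 (firstChild): ul
After 3 (nextSibling): tr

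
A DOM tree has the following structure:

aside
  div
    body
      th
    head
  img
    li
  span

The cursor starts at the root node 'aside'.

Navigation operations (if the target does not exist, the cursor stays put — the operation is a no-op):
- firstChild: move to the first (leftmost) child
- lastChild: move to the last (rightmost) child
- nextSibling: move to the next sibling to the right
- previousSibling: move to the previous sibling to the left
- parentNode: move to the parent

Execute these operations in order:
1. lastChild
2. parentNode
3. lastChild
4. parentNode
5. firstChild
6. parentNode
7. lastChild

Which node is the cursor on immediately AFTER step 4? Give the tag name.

Answer: aside

Derivation:
After 1 (lastChild): span
After 2 (parentNode): aside
After 3 (lastChild): span
After 4 (parentNode): aside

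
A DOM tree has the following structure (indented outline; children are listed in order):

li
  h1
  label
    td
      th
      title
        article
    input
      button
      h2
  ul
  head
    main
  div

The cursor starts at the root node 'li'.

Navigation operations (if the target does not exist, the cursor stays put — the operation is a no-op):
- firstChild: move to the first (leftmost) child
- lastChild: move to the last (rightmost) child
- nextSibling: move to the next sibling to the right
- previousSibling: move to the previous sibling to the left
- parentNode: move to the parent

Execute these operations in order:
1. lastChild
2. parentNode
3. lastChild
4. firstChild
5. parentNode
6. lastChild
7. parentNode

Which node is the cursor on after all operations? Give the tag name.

Answer: li

Derivation:
After 1 (lastChild): div
After 2 (parentNode): li
After 3 (lastChild): div
After 4 (firstChild): div (no-op, stayed)
After 5 (parentNode): li
After 6 (lastChild): div
After 7 (parentNode): li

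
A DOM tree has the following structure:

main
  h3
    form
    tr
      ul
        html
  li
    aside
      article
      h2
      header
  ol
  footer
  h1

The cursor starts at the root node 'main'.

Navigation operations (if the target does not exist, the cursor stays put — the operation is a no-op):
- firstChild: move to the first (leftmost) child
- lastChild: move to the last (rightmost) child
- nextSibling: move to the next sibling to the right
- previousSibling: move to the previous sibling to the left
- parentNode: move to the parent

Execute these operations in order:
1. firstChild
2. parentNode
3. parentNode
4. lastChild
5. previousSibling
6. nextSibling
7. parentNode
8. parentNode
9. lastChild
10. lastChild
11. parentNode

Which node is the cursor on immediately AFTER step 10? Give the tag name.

After 1 (firstChild): h3
After 2 (parentNode): main
After 3 (parentNode): main (no-op, stayed)
After 4 (lastChild): h1
After 5 (previousSibling): footer
After 6 (nextSibling): h1
After 7 (parentNode): main
After 8 (parentNode): main (no-op, stayed)
After 9 (lastChild): h1
After 10 (lastChild): h1 (no-op, stayed)

Answer: h1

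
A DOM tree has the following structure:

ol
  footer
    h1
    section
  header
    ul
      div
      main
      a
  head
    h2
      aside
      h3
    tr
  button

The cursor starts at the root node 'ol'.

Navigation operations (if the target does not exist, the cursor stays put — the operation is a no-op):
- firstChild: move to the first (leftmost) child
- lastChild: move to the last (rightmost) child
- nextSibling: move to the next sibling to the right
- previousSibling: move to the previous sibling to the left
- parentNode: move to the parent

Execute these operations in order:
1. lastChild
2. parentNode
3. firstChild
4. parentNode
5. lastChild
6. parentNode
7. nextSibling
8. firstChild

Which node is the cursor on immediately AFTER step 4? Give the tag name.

After 1 (lastChild): button
After 2 (parentNode): ol
After 3 (firstChild): footer
After 4 (parentNode): ol

Answer: ol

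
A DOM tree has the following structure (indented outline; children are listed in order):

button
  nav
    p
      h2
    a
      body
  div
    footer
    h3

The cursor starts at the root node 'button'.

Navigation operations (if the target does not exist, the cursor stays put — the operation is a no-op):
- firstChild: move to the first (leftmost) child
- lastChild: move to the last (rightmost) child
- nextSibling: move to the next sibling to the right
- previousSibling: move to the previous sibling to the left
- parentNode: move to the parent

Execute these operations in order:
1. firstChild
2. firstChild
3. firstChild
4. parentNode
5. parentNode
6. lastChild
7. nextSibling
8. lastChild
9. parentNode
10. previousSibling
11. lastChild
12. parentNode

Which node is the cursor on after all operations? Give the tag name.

Answer: p

Derivation:
After 1 (firstChild): nav
After 2 (firstChild): p
After 3 (firstChild): h2
After 4 (parentNode): p
After 5 (parentNode): nav
After 6 (lastChild): a
After 7 (nextSibling): a (no-op, stayed)
After 8 (lastChild): body
After 9 (parentNode): a
After 10 (previousSibling): p
After 11 (lastChild): h2
After 12 (parentNode): p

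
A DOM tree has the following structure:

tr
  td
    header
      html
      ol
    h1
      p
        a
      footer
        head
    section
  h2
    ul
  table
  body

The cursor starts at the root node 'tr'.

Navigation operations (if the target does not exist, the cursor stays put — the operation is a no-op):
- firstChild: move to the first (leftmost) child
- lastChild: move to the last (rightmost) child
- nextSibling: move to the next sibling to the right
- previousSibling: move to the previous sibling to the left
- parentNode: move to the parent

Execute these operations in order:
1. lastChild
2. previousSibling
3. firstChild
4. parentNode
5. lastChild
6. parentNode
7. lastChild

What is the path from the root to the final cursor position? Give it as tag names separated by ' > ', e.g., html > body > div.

After 1 (lastChild): body
After 2 (previousSibling): table
After 3 (firstChild): table (no-op, stayed)
After 4 (parentNode): tr
After 5 (lastChild): body
After 6 (parentNode): tr
After 7 (lastChild): body

Answer: tr > body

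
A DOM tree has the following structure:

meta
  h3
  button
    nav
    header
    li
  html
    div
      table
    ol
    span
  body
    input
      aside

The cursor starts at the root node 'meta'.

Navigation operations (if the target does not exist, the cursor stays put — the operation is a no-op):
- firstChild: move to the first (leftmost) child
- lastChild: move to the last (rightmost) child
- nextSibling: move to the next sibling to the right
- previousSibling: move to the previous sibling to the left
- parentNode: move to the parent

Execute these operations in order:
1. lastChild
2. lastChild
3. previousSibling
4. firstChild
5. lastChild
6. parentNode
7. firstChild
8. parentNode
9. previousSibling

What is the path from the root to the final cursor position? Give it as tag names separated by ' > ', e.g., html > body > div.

Answer: meta > body > input

Derivation:
After 1 (lastChild): body
After 2 (lastChild): input
After 3 (previousSibling): input (no-op, stayed)
After 4 (firstChild): aside
After 5 (lastChild): aside (no-op, stayed)
After 6 (parentNode): input
After 7 (firstChild): aside
After 8 (parentNode): input
After 9 (previousSibling): input (no-op, stayed)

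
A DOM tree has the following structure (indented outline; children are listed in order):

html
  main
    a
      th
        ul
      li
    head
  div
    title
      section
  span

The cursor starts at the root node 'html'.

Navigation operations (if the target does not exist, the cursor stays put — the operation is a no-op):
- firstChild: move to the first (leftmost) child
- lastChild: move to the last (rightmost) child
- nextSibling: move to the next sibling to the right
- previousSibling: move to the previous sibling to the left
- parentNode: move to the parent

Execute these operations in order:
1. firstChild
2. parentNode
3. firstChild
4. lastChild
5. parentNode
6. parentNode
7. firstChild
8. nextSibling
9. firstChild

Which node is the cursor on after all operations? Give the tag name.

Answer: title

Derivation:
After 1 (firstChild): main
After 2 (parentNode): html
After 3 (firstChild): main
After 4 (lastChild): head
After 5 (parentNode): main
After 6 (parentNode): html
After 7 (firstChild): main
After 8 (nextSibling): div
After 9 (firstChild): title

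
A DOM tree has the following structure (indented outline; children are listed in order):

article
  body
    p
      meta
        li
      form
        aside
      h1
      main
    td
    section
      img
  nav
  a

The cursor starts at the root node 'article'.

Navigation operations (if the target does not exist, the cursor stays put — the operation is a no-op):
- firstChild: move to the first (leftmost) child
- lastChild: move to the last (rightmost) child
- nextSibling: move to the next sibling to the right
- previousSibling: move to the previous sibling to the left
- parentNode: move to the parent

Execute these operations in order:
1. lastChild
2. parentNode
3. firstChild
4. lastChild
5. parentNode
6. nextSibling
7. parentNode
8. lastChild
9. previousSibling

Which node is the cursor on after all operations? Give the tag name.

Answer: nav

Derivation:
After 1 (lastChild): a
After 2 (parentNode): article
After 3 (firstChild): body
After 4 (lastChild): section
After 5 (parentNode): body
After 6 (nextSibling): nav
After 7 (parentNode): article
After 8 (lastChild): a
After 9 (previousSibling): nav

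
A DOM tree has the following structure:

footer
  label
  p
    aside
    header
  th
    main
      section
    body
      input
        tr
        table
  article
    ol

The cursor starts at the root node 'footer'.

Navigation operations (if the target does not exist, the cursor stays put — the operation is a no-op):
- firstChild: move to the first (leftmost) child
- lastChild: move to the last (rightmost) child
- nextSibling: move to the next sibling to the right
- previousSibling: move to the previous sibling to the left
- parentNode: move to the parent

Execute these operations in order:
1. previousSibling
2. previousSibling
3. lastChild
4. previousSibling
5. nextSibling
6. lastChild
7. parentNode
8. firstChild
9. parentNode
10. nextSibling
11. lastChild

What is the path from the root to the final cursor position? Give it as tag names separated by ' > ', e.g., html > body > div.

After 1 (previousSibling): footer (no-op, stayed)
After 2 (previousSibling): footer (no-op, stayed)
After 3 (lastChild): article
After 4 (previousSibling): th
After 5 (nextSibling): article
After 6 (lastChild): ol
After 7 (parentNode): article
After 8 (firstChild): ol
After 9 (parentNode): article
After 10 (nextSibling): article (no-op, stayed)
After 11 (lastChild): ol

Answer: footer > article > ol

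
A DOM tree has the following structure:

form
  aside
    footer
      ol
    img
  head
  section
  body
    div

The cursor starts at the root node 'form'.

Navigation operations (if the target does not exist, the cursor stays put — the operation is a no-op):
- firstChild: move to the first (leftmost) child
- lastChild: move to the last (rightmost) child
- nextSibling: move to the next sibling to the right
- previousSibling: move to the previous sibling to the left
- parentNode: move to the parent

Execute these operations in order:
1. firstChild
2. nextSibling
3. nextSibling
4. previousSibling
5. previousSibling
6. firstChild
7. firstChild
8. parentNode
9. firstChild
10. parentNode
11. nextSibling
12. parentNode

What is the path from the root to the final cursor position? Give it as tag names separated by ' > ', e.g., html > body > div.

Answer: form > aside

Derivation:
After 1 (firstChild): aside
After 2 (nextSibling): head
After 3 (nextSibling): section
After 4 (previousSibling): head
After 5 (previousSibling): aside
After 6 (firstChild): footer
After 7 (firstChild): ol
After 8 (parentNode): footer
After 9 (firstChild): ol
After 10 (parentNode): footer
After 11 (nextSibling): img
After 12 (parentNode): aside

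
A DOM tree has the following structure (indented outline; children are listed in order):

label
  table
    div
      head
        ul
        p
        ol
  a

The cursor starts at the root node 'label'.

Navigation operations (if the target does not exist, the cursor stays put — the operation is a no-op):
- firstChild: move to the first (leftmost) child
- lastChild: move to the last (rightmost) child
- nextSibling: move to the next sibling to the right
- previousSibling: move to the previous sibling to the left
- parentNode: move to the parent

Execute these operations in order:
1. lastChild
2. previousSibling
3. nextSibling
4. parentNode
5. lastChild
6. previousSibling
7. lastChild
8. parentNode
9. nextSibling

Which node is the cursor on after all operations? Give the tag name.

After 1 (lastChild): a
After 2 (previousSibling): table
After 3 (nextSibling): a
After 4 (parentNode): label
After 5 (lastChild): a
After 6 (previousSibling): table
After 7 (lastChild): div
After 8 (parentNode): table
After 9 (nextSibling): a

Answer: a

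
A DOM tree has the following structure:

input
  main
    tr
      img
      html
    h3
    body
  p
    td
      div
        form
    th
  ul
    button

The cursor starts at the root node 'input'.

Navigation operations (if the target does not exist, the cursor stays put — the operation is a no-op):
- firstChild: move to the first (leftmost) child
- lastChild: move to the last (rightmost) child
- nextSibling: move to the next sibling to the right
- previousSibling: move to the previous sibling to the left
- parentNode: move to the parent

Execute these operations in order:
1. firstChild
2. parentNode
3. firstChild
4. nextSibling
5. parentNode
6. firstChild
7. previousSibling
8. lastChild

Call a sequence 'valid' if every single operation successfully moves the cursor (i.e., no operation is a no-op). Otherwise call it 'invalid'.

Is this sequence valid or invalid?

After 1 (firstChild): main
After 2 (parentNode): input
After 3 (firstChild): main
After 4 (nextSibling): p
After 5 (parentNode): input
After 6 (firstChild): main
After 7 (previousSibling): main (no-op, stayed)
After 8 (lastChild): body

Answer: invalid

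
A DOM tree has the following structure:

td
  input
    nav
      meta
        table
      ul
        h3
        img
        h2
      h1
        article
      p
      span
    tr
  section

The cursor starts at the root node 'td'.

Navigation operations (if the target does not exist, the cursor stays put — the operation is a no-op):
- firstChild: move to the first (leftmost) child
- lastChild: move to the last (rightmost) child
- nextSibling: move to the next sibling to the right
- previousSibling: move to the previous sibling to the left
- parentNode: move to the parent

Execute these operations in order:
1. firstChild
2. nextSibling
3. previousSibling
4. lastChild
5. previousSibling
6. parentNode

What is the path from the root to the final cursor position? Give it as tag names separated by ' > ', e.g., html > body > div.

After 1 (firstChild): input
After 2 (nextSibling): section
After 3 (previousSibling): input
After 4 (lastChild): tr
After 5 (previousSibling): nav
After 6 (parentNode): input

Answer: td > input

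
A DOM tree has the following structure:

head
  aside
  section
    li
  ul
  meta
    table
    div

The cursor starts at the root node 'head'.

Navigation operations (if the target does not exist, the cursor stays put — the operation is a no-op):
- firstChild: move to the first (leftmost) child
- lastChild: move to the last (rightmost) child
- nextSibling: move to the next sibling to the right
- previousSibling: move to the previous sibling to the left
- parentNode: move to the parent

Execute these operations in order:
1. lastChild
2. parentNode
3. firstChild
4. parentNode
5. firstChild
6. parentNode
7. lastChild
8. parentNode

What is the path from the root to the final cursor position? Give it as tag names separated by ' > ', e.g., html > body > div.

After 1 (lastChild): meta
After 2 (parentNode): head
After 3 (firstChild): aside
After 4 (parentNode): head
After 5 (firstChild): aside
After 6 (parentNode): head
After 7 (lastChild): meta
After 8 (parentNode): head

Answer: head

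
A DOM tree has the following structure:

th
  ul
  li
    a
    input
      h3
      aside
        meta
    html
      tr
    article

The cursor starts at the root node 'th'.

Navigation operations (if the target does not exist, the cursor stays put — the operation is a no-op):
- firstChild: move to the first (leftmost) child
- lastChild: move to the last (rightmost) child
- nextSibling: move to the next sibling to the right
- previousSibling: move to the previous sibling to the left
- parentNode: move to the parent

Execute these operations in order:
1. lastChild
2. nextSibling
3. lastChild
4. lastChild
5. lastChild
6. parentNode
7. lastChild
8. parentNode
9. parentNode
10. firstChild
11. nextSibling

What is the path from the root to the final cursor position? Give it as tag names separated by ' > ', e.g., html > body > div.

After 1 (lastChild): li
After 2 (nextSibling): li (no-op, stayed)
After 3 (lastChild): article
After 4 (lastChild): article (no-op, stayed)
After 5 (lastChild): article (no-op, stayed)
After 6 (parentNode): li
After 7 (lastChild): article
After 8 (parentNode): li
After 9 (parentNode): th
After 10 (firstChild): ul
After 11 (nextSibling): li

Answer: th > li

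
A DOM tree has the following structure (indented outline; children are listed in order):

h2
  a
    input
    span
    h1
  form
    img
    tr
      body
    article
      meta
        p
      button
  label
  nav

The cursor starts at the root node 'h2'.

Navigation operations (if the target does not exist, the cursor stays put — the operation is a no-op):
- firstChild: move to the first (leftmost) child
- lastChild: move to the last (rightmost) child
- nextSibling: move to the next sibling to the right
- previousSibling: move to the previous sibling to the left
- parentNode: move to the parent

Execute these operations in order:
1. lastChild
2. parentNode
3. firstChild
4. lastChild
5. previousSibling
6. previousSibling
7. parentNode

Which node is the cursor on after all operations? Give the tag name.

After 1 (lastChild): nav
After 2 (parentNode): h2
After 3 (firstChild): a
After 4 (lastChild): h1
After 5 (previousSibling): span
After 6 (previousSibling): input
After 7 (parentNode): a

Answer: a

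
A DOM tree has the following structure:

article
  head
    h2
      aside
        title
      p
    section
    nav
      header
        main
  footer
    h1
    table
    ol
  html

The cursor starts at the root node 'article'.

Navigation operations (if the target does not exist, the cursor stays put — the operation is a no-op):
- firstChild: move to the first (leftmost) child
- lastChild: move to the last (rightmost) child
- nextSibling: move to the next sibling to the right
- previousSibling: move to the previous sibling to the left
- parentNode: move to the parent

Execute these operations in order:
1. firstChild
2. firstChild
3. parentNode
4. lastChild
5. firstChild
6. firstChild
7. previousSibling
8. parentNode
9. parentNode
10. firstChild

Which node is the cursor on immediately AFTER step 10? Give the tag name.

Answer: header

Derivation:
After 1 (firstChild): head
After 2 (firstChild): h2
After 3 (parentNode): head
After 4 (lastChild): nav
After 5 (firstChild): header
After 6 (firstChild): main
After 7 (previousSibling): main (no-op, stayed)
After 8 (parentNode): header
After 9 (parentNode): nav
After 10 (firstChild): header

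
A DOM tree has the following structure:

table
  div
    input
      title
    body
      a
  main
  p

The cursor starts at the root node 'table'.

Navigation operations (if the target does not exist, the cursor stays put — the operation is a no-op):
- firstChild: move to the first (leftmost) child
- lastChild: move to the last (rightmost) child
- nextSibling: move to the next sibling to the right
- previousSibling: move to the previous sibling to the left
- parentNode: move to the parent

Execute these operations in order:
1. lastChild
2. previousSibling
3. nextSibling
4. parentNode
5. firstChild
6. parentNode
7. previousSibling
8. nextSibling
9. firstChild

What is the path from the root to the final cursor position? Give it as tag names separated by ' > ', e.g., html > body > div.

Answer: table > div

Derivation:
After 1 (lastChild): p
After 2 (previousSibling): main
After 3 (nextSibling): p
After 4 (parentNode): table
After 5 (firstChild): div
After 6 (parentNode): table
After 7 (previousSibling): table (no-op, stayed)
After 8 (nextSibling): table (no-op, stayed)
After 9 (firstChild): div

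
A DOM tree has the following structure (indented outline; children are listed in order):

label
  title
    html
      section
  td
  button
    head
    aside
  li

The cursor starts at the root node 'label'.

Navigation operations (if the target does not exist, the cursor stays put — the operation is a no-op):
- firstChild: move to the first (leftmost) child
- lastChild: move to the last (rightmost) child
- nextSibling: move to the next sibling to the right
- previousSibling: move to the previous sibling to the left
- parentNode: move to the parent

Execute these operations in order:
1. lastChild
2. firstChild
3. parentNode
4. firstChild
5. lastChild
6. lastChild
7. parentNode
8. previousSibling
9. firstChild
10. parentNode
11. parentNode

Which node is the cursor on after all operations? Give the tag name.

After 1 (lastChild): li
After 2 (firstChild): li (no-op, stayed)
After 3 (parentNode): label
After 4 (firstChild): title
After 5 (lastChild): html
After 6 (lastChild): section
After 7 (parentNode): html
After 8 (previousSibling): html (no-op, stayed)
After 9 (firstChild): section
After 10 (parentNode): html
After 11 (parentNode): title

Answer: title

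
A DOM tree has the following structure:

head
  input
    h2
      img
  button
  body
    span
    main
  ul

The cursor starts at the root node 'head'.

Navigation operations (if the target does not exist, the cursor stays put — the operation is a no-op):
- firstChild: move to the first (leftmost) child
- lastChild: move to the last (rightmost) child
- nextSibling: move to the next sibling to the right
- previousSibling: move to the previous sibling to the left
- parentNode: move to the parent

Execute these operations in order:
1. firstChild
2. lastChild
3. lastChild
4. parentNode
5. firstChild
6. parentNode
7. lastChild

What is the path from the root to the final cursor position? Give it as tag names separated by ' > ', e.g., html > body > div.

After 1 (firstChild): input
After 2 (lastChild): h2
After 3 (lastChild): img
After 4 (parentNode): h2
After 5 (firstChild): img
After 6 (parentNode): h2
After 7 (lastChild): img

Answer: head > input > h2 > img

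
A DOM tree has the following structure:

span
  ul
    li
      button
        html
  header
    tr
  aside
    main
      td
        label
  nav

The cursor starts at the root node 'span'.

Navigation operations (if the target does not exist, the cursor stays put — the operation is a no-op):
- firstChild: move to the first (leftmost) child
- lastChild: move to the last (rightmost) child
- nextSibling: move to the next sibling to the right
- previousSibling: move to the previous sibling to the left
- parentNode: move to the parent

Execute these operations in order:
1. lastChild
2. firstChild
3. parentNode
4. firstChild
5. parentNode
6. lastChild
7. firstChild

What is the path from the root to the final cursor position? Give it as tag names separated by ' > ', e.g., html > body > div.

Answer: span > nav

Derivation:
After 1 (lastChild): nav
After 2 (firstChild): nav (no-op, stayed)
After 3 (parentNode): span
After 4 (firstChild): ul
After 5 (parentNode): span
After 6 (lastChild): nav
After 7 (firstChild): nav (no-op, stayed)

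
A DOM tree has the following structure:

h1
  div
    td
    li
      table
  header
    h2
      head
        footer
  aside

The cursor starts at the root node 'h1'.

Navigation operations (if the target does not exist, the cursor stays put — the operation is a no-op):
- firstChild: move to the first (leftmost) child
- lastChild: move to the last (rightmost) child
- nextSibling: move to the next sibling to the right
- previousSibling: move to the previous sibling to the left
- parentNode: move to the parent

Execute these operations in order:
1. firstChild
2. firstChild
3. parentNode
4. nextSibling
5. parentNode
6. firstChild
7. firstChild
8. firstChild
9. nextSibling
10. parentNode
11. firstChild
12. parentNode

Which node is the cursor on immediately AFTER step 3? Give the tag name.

After 1 (firstChild): div
After 2 (firstChild): td
After 3 (parentNode): div

Answer: div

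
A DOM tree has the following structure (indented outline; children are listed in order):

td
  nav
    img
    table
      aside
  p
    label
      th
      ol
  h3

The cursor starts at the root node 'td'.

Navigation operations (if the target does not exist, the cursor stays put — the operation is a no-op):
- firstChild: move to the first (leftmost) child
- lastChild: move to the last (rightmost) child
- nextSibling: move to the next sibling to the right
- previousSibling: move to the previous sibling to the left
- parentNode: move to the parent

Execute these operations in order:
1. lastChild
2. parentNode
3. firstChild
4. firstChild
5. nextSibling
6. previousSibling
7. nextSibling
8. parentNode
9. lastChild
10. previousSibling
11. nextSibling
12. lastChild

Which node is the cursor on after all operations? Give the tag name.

Answer: aside

Derivation:
After 1 (lastChild): h3
After 2 (parentNode): td
After 3 (firstChild): nav
After 4 (firstChild): img
After 5 (nextSibling): table
After 6 (previousSibling): img
After 7 (nextSibling): table
After 8 (parentNode): nav
After 9 (lastChild): table
After 10 (previousSibling): img
After 11 (nextSibling): table
After 12 (lastChild): aside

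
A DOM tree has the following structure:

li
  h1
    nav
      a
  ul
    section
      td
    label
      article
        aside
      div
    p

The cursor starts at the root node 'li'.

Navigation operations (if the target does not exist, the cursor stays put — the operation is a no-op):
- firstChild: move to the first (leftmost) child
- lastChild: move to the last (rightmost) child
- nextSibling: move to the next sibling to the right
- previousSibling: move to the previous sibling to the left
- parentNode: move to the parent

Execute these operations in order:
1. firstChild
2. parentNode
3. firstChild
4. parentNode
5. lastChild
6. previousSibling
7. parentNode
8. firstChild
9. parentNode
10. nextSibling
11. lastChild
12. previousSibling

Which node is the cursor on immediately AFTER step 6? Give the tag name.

Answer: h1

Derivation:
After 1 (firstChild): h1
After 2 (parentNode): li
After 3 (firstChild): h1
After 4 (parentNode): li
After 5 (lastChild): ul
After 6 (previousSibling): h1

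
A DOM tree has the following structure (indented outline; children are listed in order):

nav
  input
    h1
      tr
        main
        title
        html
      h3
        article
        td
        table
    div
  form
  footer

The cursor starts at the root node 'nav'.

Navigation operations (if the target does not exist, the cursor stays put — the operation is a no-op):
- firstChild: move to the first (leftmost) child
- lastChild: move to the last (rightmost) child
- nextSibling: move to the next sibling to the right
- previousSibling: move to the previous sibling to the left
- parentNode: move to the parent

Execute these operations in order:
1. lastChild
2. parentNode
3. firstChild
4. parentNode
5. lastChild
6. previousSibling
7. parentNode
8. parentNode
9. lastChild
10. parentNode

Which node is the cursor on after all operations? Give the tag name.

Answer: nav

Derivation:
After 1 (lastChild): footer
After 2 (parentNode): nav
After 3 (firstChild): input
After 4 (parentNode): nav
After 5 (lastChild): footer
After 6 (previousSibling): form
After 7 (parentNode): nav
After 8 (parentNode): nav (no-op, stayed)
After 9 (lastChild): footer
After 10 (parentNode): nav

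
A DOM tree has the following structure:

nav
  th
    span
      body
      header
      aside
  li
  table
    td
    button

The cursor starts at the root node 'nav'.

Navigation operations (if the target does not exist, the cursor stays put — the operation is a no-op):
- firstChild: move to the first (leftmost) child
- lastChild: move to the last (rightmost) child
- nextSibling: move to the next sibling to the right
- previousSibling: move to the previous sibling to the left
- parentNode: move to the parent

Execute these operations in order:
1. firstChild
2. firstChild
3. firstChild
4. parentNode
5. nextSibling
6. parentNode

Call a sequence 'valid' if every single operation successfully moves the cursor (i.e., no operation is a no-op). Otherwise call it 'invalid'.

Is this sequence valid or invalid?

After 1 (firstChild): th
After 2 (firstChild): span
After 3 (firstChild): body
After 4 (parentNode): span
After 5 (nextSibling): span (no-op, stayed)
After 6 (parentNode): th

Answer: invalid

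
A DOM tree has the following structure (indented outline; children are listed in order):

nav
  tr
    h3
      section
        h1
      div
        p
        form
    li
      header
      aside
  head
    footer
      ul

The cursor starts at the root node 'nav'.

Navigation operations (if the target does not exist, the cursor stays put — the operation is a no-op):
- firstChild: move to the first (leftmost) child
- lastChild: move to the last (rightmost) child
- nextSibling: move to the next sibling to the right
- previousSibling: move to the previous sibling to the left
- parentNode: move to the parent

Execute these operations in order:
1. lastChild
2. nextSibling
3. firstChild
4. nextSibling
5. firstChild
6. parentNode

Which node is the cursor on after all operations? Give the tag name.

After 1 (lastChild): head
After 2 (nextSibling): head (no-op, stayed)
After 3 (firstChild): footer
After 4 (nextSibling): footer (no-op, stayed)
After 5 (firstChild): ul
After 6 (parentNode): footer

Answer: footer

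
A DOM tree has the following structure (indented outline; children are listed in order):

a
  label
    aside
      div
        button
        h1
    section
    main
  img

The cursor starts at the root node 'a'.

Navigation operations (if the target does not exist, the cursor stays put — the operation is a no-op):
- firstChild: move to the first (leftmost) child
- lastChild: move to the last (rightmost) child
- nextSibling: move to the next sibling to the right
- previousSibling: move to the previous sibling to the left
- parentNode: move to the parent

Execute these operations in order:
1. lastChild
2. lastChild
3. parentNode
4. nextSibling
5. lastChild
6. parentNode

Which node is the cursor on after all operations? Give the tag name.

Answer: a

Derivation:
After 1 (lastChild): img
After 2 (lastChild): img (no-op, stayed)
After 3 (parentNode): a
After 4 (nextSibling): a (no-op, stayed)
After 5 (lastChild): img
After 6 (parentNode): a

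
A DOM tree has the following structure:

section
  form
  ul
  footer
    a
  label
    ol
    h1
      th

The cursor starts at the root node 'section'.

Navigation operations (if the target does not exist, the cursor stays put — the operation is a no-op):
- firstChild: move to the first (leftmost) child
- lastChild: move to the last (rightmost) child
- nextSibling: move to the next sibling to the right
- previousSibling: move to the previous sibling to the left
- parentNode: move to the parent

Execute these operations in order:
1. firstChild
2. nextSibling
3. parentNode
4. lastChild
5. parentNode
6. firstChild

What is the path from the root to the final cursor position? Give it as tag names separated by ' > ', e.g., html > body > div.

Answer: section > form

Derivation:
After 1 (firstChild): form
After 2 (nextSibling): ul
After 3 (parentNode): section
After 4 (lastChild): label
After 5 (parentNode): section
After 6 (firstChild): form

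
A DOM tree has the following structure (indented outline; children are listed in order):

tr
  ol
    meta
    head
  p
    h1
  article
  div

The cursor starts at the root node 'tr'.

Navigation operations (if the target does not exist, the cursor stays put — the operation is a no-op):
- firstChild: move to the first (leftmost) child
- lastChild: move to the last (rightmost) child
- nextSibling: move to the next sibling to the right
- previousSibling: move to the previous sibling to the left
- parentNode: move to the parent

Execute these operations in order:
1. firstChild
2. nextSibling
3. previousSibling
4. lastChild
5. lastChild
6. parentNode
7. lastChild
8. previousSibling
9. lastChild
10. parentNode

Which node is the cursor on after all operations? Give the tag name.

After 1 (firstChild): ol
After 2 (nextSibling): p
After 3 (previousSibling): ol
After 4 (lastChild): head
After 5 (lastChild): head (no-op, stayed)
After 6 (parentNode): ol
After 7 (lastChild): head
After 8 (previousSibling): meta
After 9 (lastChild): meta (no-op, stayed)
After 10 (parentNode): ol

Answer: ol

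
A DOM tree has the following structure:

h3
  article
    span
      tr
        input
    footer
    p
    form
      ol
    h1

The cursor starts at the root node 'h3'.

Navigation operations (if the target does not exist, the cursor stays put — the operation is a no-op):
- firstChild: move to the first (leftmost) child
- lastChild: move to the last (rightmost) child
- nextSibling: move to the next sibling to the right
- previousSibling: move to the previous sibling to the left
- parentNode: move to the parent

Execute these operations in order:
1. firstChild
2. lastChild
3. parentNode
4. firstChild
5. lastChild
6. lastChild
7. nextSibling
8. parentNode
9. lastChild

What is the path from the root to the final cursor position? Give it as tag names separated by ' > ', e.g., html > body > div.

After 1 (firstChild): article
After 2 (lastChild): h1
After 3 (parentNode): article
After 4 (firstChild): span
After 5 (lastChild): tr
After 6 (lastChild): input
After 7 (nextSibling): input (no-op, stayed)
After 8 (parentNode): tr
After 9 (lastChild): input

Answer: h3 > article > span > tr > input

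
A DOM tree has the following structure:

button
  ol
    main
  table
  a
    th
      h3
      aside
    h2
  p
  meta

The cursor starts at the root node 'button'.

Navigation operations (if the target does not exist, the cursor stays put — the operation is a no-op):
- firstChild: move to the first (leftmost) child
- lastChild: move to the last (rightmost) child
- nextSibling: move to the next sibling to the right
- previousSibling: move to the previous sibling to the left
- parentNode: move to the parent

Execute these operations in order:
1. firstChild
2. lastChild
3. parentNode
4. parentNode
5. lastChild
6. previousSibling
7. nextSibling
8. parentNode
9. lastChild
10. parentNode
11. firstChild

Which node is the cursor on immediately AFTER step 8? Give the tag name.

Answer: button

Derivation:
After 1 (firstChild): ol
After 2 (lastChild): main
After 3 (parentNode): ol
After 4 (parentNode): button
After 5 (lastChild): meta
After 6 (previousSibling): p
After 7 (nextSibling): meta
After 8 (parentNode): button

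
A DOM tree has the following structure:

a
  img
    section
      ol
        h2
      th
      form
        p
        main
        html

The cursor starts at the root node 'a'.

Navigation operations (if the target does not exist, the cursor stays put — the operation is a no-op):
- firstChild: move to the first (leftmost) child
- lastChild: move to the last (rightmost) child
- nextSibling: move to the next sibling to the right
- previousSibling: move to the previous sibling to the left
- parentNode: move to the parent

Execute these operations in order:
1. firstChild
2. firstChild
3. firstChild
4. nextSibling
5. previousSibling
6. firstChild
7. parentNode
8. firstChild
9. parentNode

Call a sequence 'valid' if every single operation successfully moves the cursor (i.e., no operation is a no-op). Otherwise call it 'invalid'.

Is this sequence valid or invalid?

After 1 (firstChild): img
After 2 (firstChild): section
After 3 (firstChild): ol
After 4 (nextSibling): th
After 5 (previousSibling): ol
After 6 (firstChild): h2
After 7 (parentNode): ol
After 8 (firstChild): h2
After 9 (parentNode): ol

Answer: valid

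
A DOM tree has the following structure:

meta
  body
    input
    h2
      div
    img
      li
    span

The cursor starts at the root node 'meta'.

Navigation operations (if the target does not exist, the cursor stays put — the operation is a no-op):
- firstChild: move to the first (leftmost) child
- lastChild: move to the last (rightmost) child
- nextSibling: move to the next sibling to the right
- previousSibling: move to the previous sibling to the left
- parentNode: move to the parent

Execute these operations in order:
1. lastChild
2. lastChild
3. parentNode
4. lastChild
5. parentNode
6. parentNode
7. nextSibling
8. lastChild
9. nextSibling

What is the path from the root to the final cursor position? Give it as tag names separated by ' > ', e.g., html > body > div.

Answer: meta > body

Derivation:
After 1 (lastChild): body
After 2 (lastChild): span
After 3 (parentNode): body
After 4 (lastChild): span
After 5 (parentNode): body
After 6 (parentNode): meta
After 7 (nextSibling): meta (no-op, stayed)
After 8 (lastChild): body
After 9 (nextSibling): body (no-op, stayed)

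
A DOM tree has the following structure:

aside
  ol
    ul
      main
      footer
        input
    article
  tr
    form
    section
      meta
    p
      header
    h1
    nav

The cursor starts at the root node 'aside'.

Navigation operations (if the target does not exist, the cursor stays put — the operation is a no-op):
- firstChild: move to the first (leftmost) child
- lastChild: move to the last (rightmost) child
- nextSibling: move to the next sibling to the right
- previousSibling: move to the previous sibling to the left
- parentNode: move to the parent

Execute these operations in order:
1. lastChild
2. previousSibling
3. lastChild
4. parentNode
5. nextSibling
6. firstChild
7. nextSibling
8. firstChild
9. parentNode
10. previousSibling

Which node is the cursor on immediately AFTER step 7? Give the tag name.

After 1 (lastChild): tr
After 2 (previousSibling): ol
After 3 (lastChild): article
After 4 (parentNode): ol
After 5 (nextSibling): tr
After 6 (firstChild): form
After 7 (nextSibling): section

Answer: section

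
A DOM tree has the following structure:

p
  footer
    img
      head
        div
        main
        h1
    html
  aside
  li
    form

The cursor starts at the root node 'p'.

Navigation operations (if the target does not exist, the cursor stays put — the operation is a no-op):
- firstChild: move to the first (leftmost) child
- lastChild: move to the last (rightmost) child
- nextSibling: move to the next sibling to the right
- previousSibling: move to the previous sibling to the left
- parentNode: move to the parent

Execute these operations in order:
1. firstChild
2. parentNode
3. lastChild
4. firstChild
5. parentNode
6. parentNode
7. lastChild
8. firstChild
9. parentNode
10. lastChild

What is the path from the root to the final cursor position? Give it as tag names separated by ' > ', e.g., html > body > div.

After 1 (firstChild): footer
After 2 (parentNode): p
After 3 (lastChild): li
After 4 (firstChild): form
After 5 (parentNode): li
After 6 (parentNode): p
After 7 (lastChild): li
After 8 (firstChild): form
After 9 (parentNode): li
After 10 (lastChild): form

Answer: p > li > form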